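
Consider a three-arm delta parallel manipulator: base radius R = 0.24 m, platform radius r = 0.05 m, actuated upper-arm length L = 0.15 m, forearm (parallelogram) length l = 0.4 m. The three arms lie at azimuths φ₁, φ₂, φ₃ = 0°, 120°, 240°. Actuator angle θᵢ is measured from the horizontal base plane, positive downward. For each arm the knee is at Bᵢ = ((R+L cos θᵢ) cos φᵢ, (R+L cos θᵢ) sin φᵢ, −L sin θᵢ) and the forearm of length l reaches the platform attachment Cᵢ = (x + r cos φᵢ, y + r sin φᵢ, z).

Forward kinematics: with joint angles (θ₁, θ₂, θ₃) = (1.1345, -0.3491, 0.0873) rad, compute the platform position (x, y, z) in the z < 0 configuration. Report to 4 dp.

(-0.1292, 0.0259, -0.2499)

S1 = (0.2534·cos0.0°, 0.2534·sin0.0°, -0.1359) = (0.2534, 0.0000, -0.1359)
arm 2 at φ=120.0°: (R−r)+L cos θ2 = 0.3310;  S2 = (-0.1655, 0.2866, 0.0513)
arm 3 at φ=240.0°: (R−r)+L cos θ3 = 0.3394;  S3 = (-0.1697, -0.2940, -0.0131)
|S₂|²−|S₁|² = 0.0295;  |S₃|²−|S₁|² = 0.0327
[-0.8377 0.5732 0.3745]·P = 0.0295;  [-0.8462 -0.5879 0.2457]·P = 0.0327
Cramer: x(z) = -0.0369+0.3693z;  y(z) = -0.0025-0.1136z
sphere 1 gives Az²+Bz+C=0 with A=1.1493, B=0.0580, C=-0.0572;  B²−4AC=0.2665;  roots -0.2499, 0.1994;  negative root z = -0.2499
x = -0.1292, y = 0.0259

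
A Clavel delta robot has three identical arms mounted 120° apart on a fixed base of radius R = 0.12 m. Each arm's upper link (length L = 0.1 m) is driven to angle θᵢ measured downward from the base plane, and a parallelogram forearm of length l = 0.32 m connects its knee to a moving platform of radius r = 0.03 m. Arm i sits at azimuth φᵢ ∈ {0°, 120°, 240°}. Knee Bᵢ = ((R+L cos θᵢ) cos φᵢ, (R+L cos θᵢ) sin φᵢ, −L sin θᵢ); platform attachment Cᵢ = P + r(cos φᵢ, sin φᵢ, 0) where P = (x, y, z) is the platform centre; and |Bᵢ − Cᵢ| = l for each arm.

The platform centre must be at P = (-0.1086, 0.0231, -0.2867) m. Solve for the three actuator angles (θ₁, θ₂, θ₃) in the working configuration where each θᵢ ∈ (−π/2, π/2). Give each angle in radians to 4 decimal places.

rotate P by −φ1: (-0.1086, 0.0231, -0.2867)
  e−x'=0.1986;  (l²−L²−(e−x')²−y'²−z²)/2L = -0.1489
  √(A²+B²)=0.3488;  θ1 = -0.9650+2.0118 ≈ 1.0468
arm 2 (φ=120.0°): x'=0.0743, y'=0.0825
  A=0.0157, B=-0.2867, C=(l²−L²−A²−y'²−z²)/(2L)=0.0158
  γ=atan2(-0.2867,0.0157)=-1.5161;  ψ=arccos(0.0549)=1.5159;  θ2=γ+ψ≈-0.0002
rotate P by −φ3: (0.0343, -0.1056, -0.2867)
  A=0.0557, B=-0.2867, C=(l²−L²−A²−y'²−z²)/(2L)=-0.0203
  γ=atan2(-0.2867,0.0557)=-1.3789;  ψ=arccos(-0.0694)=1.6402;  θ3=γ+ψ≈0.2613

θ₁ = 1.0468, θ₂ = -0.0002, θ₃ = 0.2613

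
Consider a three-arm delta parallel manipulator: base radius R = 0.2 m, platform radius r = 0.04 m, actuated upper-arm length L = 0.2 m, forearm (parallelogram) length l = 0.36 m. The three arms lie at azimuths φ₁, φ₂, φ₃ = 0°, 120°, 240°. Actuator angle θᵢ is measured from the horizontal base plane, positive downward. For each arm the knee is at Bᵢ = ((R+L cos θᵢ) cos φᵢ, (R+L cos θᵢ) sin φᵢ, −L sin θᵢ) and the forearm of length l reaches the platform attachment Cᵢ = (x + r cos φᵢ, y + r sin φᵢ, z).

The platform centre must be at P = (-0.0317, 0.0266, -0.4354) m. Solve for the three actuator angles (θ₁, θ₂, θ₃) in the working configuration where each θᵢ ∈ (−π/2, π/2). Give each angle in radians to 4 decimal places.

φ1=0.0° → target in arm frame (-0.0317, 0.0266)
  A cos θ + B sin θ = C:  0.1917·cos θ + -0.4354·sin θ = -0.3436
  √(A²+B²)=0.4757;  θ1 = -1.1561+2.3778 ≈ 1.2217
rotate P by −φ2: (0.0389, 0.0142, -0.4354)
  A cos θ + B sin θ = C:  0.1211·cos θ + -0.4354·sin θ = -0.2871
  γ=atan2(-0.4354,0.1211)=-1.2995;  ψ=arccos(-0.6353)=2.2592;  θ2=γ+ψ≈0.9597
rotate P by −φ3: (-0.0072, -0.0408, -0.4354)
  e−x'=0.1672;  (l²−L²−(e−x')²−y'²−z²)/2L = -0.3240
  √(A²+B²)=0.4664;  θ3 = -1.2042+2.3387 ≈ 1.1345

θ₁ = 1.2217, θ₂ = 0.9597, θ₃ = 1.1345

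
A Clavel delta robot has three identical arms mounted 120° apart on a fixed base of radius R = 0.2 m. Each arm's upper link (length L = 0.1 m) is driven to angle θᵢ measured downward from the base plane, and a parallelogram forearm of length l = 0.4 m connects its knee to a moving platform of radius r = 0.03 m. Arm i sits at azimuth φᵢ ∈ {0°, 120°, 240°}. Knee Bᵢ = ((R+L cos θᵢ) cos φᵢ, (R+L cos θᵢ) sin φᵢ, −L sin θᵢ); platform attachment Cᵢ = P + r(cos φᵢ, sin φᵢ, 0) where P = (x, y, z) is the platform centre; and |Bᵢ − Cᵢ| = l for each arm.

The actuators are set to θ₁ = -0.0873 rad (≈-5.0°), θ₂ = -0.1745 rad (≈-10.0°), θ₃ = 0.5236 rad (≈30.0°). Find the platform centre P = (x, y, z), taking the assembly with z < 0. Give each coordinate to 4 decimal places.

(0.0225, 0.0495, -0.3019)

φ1=0.0°: virtual centre (0.2696, 0.0000, 0.0087), radius l
φ2=120.0°: virtual centre (-0.1342, 0.2325, 0.0174), radius l
arm 3 at φ=240.0°: e+L cos θ3 = 0.2566;  centre 3 = (-0.1283, -0.2222, -0.0500)
eliminate P² terms by subtracting sphere 1 from 2 and 3
plane₁₂: -0.8077x+0.4650y+0.0173z = -0.0004
Cramer: x(z) = 0.0031-0.0644z;  y(z) = 0.0045-0.1490z
quadratic in z: (1.0263)z²+(0.0155)z+(-0.0888)=0, √Δ=0.6042 → z ∈ {-0.3019, 0.2868}; z = -0.3019 (taking z<0)
x = 0.0225, y = 0.0495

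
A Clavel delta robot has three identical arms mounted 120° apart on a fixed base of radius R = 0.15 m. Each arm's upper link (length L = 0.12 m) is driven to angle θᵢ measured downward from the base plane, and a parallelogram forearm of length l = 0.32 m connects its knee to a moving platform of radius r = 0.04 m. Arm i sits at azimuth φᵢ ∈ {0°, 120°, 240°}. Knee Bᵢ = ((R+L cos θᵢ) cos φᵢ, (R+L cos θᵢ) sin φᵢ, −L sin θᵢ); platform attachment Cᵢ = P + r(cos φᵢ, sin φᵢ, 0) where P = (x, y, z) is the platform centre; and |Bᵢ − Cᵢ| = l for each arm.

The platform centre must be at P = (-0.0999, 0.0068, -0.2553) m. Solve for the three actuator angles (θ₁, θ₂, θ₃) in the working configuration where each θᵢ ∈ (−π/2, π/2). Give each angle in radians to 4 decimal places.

θ₁ = 0.9597, θ₂ = 0.0003, θ₃ = 0.0878

arm 1 (φ=0.0°): x'=-0.0999, y'=0.0068
  A=0.2099, B=-0.2553, C=(l²−L²−A²−y'²−z²)/(2L)=-0.0887
  γ=atan2(-0.2553,0.2099)=-0.8827;  ψ=arccos(-0.2683)=1.8424;  θ1=γ+ψ≈0.9597
arm 2 (φ=120.0°): x'=0.0558, y'=0.0831
  A=0.0542, B=-0.2553, C=(l²−L²−A²−y'²−z²)/(2L)=0.0541
  √(A²+B²)=0.2610;  θ2 = -1.3617+1.3620 ≈ 0.0003
arm 3 (φ=240.0°): x'=0.0441, y'=-0.0899
  A=0.0659, B=-0.2553, C=(l²−L²−A²−y'²−z²)/(2L)=0.0433
  θ3 = atan2(B,A) + arccos(C/0.2637) = 0.0878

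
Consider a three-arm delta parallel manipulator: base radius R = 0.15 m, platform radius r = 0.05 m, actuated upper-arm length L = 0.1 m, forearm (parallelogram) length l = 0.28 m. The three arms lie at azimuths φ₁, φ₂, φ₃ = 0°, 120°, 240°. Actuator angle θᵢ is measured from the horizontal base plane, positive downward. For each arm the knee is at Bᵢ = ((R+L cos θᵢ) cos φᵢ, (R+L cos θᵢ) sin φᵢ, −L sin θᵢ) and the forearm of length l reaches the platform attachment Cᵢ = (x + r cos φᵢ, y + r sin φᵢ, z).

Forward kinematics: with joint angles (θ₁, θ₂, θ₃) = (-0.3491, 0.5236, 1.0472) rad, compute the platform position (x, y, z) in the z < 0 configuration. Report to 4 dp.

(0.0942, 0.0465, -0.2232)

S1 = (0.1940·cos0.0°, 0.1940·sin0.0°, 0.0342) = (0.1940, 0.0000, 0.0342)
arm 2 at φ=120.0°: (R−r)+L cos θ2 = 0.1866;  S2 = (-0.0933, 0.1616, -0.0500)
φ3=240.0°: virtual centre (-0.0750, -0.1299, -0.0866), radius l
|S₂|²−|S₁|² = -0.0015;  |S₃|²−|S₁|² = -0.0088
linear system: -0.5745x+0.3232y = -0.0015−-0.1684z; -0.5379x+-0.2598y = -0.0088−-0.2416z
det = 0.3231;  x = 0.0100+-0.3771z,  y = 0.0132+-0.1492z
quadratic in z: (1.1645)z²+(0.0664)z+(-0.0432)=0, √Δ=0.4535 → z ∈ {-0.2232, 0.1662}; z = -0.2232 (taking z<0)
x = 0.0942, y = 0.0465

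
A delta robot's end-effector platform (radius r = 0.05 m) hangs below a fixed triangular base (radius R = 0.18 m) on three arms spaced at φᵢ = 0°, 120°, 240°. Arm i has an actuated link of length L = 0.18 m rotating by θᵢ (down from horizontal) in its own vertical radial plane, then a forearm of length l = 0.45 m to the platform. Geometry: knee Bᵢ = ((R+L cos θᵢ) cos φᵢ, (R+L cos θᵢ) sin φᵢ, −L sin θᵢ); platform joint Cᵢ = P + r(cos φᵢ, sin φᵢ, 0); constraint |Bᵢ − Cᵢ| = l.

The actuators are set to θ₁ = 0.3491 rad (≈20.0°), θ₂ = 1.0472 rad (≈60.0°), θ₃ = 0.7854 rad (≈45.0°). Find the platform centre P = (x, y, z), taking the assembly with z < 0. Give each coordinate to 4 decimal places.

φ1=0.0°: virtual centre (0.2991, 0.0000, -0.0616), radius l
φ2=120.0°: virtual centre (-0.1100, 0.1905, -0.1559), radius l
centre 3 = (0.2573·cos240.0°, 0.2573·sin240.0°, -0.1273) = (-0.1286, -0.2228, -0.1273)
|centre ₂|²−|centre ₁|² = -0.0206;  |centre ₃|²−|centre ₁|² = -0.0109
linear system: -0.8183x+0.3811y = -0.0206−-0.1886z; -0.8556x+-0.4456y = -0.0109−-0.1314z
Cramer: x(z) = 0.0193-0.1942z;  y(z) = -0.0126+0.0780z
sphere 1 gives Az²+Bz+C=0 with A=1.0438, B=0.2299, C=-0.1202;  B²−4AC=0.5548;  roots -0.4669, 0.2467;  negative root z = -0.4669
x = 0.1100, y = -0.0490

(0.1100, -0.0490, -0.4669)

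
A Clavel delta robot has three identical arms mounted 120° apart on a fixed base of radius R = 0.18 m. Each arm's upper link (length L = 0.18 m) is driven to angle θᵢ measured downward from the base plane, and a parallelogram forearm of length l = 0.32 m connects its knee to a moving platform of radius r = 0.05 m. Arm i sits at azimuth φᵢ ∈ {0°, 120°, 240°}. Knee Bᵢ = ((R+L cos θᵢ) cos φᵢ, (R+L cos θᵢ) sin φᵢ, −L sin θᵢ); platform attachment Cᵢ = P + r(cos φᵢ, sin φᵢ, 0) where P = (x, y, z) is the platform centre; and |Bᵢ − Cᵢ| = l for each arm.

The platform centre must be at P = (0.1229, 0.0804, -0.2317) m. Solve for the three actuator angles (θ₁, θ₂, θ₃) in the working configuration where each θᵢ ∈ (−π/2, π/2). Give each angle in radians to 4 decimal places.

rotate P by −φ1: (0.1229, 0.0804, -0.2317)
  A=0.0071, B=-0.2317, C=(l²−L²−A²−y'²−z²)/(2L)=0.0272
  γ=atan2(-0.2317,0.0071)=-1.5402;  ψ=arccos(0.1174)=1.4531;  θ1=γ+ψ≈-0.0871
arm 2 (φ=120.0°): x'=0.0082, y'=-0.1466
  e−x'=0.1218;  (l²−L²−(e−x')²−y'²−z²)/2L = -0.0556
  γ=atan2(-0.2317,0.1218)=-1.0867;  ψ=arccos(-0.2125)=1.7849;  θ2=γ+ψ≈0.6982
arm 3 (φ=240.0°): x'=-0.1311, y'=0.0662
  e−x'=0.2611;  (l²−L²−(e−x')²−y'²−z²)/2L = -0.1562
  θ3 = atan2(B,A) + arccos(C/0.3491) = 1.3089

θ₁ = -0.0871, θ₂ = 0.6982, θ₃ = 1.3089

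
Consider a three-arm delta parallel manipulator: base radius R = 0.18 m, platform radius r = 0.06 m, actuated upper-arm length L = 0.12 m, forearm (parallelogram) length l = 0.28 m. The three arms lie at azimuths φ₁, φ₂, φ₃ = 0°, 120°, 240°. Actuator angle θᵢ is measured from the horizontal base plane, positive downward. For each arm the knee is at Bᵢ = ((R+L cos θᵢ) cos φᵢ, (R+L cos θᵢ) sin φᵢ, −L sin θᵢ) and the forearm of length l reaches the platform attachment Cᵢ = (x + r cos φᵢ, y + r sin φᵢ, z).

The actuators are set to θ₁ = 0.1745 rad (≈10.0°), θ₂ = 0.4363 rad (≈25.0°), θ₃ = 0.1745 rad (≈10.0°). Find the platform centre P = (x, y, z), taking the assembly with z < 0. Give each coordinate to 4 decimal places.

O1 = (0.2382·cos0.0°, 0.2382·sin0.0°, -0.0208) = (0.2382, 0.0000, -0.0208)
O2 = (0.2288·cos120.0°, 0.2288·sin120.0°, -0.0507) = (-0.1144, 0.1981, -0.0507)
arm 3 at φ=240.0°: e+L cos θ3 = 0.2382;  O3 = (-0.1191, -0.2063, -0.0208)
subtract pairs → two planes through P
linear system: -0.7051x+0.3962y = -0.0023−-0.0598z; -0.7145x+-0.4125y = 0.0000−0.0000z
det = 0.5740;  x = 0.0016+-0.0429z,  y = -0.0028+0.0744z
into |P−O₁|² = l²: 1.0074z² + 0.0616z + -0.0220 = 0;  Δ = 0.0924;  z = -0.1815 or 0.1204 → z<0 root = -0.1815
x = 0.0094, y = -0.0163

(0.0094, -0.0163, -0.1815)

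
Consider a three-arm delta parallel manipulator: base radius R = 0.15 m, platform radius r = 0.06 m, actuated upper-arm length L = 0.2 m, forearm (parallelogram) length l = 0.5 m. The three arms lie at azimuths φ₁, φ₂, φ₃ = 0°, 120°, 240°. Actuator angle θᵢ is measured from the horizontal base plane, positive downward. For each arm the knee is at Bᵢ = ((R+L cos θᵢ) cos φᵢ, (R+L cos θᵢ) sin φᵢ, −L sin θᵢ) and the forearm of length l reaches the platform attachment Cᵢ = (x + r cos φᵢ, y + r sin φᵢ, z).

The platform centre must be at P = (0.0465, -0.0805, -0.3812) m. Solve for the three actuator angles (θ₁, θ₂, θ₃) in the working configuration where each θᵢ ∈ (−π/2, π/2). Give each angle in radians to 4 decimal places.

θ₁ = -0.2621, θ₂ = 0.2619, θ₃ = -0.2620

rotate P by −φ1: (0.0465, -0.0805, -0.3812)
  A=0.0435, B=-0.3812, C=(l²−L²−A²−y'²−z²)/(2L)=0.1408
  √(A²+B²)=0.3837;  θ1 = -1.4572+1.1951 ≈ -0.2621
arm 2 (φ=120.0°): x'=-0.0930, y'=0.0000
  A cos θ + B sin θ = C:  0.1830·cos θ + -0.3812·sin θ = 0.0780
  γ=atan2(-0.3812,0.1830)=-1.1233;  ψ=arccos(0.1845)=1.3852;  θ2=γ+ψ≈0.2619
φ3=240.0° → target in arm frame (0.0465, 0.0805)
  e−x'=0.0435;  (l²−L²−(e−x')²−y'²−z²)/2L = 0.1408
  γ=atan2(-0.3812,0.0435)=-1.4571;  ψ=arccos(0.3669)=1.1951;  θ3=γ+ψ≈-0.2620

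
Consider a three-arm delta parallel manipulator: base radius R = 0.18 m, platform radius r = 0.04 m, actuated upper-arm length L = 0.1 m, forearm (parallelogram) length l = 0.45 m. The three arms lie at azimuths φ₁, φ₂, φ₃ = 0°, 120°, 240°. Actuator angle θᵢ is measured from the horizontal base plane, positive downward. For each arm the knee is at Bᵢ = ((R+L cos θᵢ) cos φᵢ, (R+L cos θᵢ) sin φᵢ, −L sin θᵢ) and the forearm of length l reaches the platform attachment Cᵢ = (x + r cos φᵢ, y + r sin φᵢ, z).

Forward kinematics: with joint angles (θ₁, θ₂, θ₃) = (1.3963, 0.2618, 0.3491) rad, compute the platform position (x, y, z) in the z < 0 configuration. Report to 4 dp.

(-0.1467, 0.0092, -0.4301)

φ1=0.0°: virtual centre (0.1574, 0.0000, -0.0985), radius l
arm 2 at φ=120.0°: ρ2 = 0.2366;  S2 = (-0.1183, 0.2049, -0.0259)
φ3=240.0°: virtual centre (-0.1170, -0.2026, -0.0342), radius l
eliminate P² terms by subtracting sphere 1 from 2 and 3
plane₁₂: -0.5513x+0.4098y+0.1452z = 0.0222
Cramer: x(z) = -0.0397+0.2488z;  y(z) = 0.0008-0.0196z
into |P−S₁|² = l²: 1.0623z² + 0.0989z + -0.1540 = 0;  Δ = 0.6641;  z = -0.4301 or 0.3370 → z<0 root = -0.4301
x = -0.1467, y = 0.0092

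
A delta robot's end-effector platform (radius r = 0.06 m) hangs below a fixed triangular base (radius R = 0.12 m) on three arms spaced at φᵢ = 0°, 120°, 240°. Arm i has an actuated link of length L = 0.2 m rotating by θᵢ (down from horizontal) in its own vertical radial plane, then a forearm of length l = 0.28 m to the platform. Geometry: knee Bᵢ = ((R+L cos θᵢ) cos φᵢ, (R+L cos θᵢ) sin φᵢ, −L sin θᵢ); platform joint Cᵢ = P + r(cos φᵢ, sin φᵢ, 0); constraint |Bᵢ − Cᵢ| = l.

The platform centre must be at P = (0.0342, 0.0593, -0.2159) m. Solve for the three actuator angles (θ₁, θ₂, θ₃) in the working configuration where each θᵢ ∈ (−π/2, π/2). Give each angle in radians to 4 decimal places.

arm 1 (φ=0.0°): x'=0.0342, y'=0.0593
  A cos θ + B sin θ = C:  0.0258·cos θ + -0.2159·sin θ = -0.0310
  θ1 = atan2(B,A) + arccos(C/0.2174) = 0.2619
arm 2 (φ=120.0°): x'=0.0343, y'=-0.0593
  A=0.0257, B=-0.2159, C=(l²−L²−A²−y'²−z²)/(2L)=-0.0310
  √(A²+B²)=0.2174;  θ2 = -1.4521+1.7137 ≈ 0.2616
φ3=240.0° → target in arm frame (-0.0685, 0.0000)
  e−x'=0.1285;  (l²−L²−(e−x')²−y'²−z²)/2L = -0.0618
  θ3 = atan2(B,A) + arccos(C/0.2512) = 0.7852

θ₁ = 0.2619, θ₂ = 0.2616, θ₃ = 0.7852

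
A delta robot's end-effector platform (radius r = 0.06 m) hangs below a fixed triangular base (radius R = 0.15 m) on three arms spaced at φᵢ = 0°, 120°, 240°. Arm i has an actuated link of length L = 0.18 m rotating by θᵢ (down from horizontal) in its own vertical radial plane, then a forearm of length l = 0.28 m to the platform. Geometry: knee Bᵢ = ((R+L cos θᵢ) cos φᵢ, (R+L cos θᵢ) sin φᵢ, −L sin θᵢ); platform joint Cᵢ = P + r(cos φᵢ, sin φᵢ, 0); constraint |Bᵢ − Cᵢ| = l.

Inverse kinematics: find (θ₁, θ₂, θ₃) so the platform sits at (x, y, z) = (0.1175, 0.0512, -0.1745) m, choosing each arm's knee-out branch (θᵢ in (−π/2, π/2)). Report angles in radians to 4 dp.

φ1=0.0° → target in arm frame (0.1175, 0.0512)
  e−x'=-0.0275;  (l²−L²−(e−x')²−y'²−z²)/2L = 0.0338
  γ=atan2(-0.1745,-0.0275)=-1.7271;  ψ=arccos(0.1914)=1.3782;  θ1=γ+ψ≈-0.3489
φ2=120.0° → target in arm frame (-0.0144, -0.1274)
  e−x'=0.1044;  (l²−L²−(e−x')²−y'²−z²)/2L = -0.0321
  √(A²+B²)=0.2034;  θ2 = -1.0316+1.7295 ≈ 0.6979
arm 3 (φ=240.0°): x'=-0.1031, y'=0.0762
  A cos θ + B sin θ = C:  0.1931·cos θ + -0.1745·sin θ = -0.0765
  √(A²+B²)=0.2603;  θ3 = -0.7349+1.8691 ≈ 1.1342

θ₁ = -0.3489, θ₂ = 0.6979, θ₃ = 1.1342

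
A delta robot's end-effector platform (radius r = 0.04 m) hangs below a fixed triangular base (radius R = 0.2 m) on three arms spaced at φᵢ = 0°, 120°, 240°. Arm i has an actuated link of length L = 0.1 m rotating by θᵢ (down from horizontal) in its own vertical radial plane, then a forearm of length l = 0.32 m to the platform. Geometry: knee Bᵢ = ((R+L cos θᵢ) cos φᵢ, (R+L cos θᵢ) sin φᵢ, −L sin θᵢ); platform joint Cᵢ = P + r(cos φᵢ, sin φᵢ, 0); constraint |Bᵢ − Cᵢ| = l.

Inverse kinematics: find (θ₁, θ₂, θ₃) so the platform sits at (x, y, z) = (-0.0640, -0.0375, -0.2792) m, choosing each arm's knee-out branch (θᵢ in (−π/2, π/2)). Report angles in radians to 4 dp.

rotate P by −φ1: (-0.0640, -0.0375, -0.2792)
  A cos θ + B sin θ = C:  0.2240·cos θ + -0.2792·sin θ = -0.1857
  θ1 = atan2(B,A) + arccos(C/0.3580) = 1.2215
arm 2 (φ=120.0°): x'=-0.0005, y'=0.0742
  A cos θ + B sin θ = C:  0.1605·cos θ + -0.2792·sin θ = -0.0840
  θ2 = atan2(B,A) + arccos(C/0.3220) = 0.7857
rotate P by −φ3: (0.0645, -0.0367, -0.2792)
  A cos θ + B sin θ = C:  0.0955·cos θ + -0.2792·sin θ = 0.0199
  γ=atan2(-0.2792,0.0955)=-1.2411;  ψ=arccos(0.0674)=1.5034;  θ3=γ+ψ≈0.2622

θ₁ = 1.2215, θ₂ = 0.7857, θ₃ = 0.2622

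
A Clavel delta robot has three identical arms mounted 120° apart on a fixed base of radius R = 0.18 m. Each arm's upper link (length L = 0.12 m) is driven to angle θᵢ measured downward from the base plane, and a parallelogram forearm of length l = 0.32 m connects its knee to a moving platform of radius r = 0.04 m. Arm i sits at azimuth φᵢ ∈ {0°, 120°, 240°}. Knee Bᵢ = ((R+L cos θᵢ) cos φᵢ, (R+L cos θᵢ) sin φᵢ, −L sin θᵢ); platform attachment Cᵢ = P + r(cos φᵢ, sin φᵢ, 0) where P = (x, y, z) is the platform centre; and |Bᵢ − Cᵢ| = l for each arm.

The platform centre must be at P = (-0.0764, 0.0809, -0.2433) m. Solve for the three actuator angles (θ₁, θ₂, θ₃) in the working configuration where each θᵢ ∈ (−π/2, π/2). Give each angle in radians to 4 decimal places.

θ₁ = 1.0468, θ₂ = -0.3492, θ₃ = 0.7850

φ1=0.0° → target in arm frame (-0.0764, 0.0809)
  e−x'=0.2164;  (l²−L²−(e−x')²−y'²−z²)/2L = -0.1024
  γ=atan2(-0.2433,0.2164)=-0.8438;  ψ=arccos(-0.3144)=1.8906;  θ1=γ+ψ≈1.0468
φ2=120.0° → target in arm frame (0.1083, 0.0257)
  A cos θ + B sin θ = C:  0.0317·cos θ + -0.2433·sin θ = 0.1131
  γ=atan2(-0.2433,0.0317)=-1.4411;  ψ=arccos(0.4608)=1.0919;  θ2=γ+ψ≈-0.3492
φ3=240.0° → target in arm frame (-0.0319, -0.1066)
  e−x'=0.1719;  (l²−L²−(e−x')²−y'²−z²)/2L = -0.0504
  √(A²+B²)=0.2979;  θ3 = -0.9558+1.7408 ≈ 0.7850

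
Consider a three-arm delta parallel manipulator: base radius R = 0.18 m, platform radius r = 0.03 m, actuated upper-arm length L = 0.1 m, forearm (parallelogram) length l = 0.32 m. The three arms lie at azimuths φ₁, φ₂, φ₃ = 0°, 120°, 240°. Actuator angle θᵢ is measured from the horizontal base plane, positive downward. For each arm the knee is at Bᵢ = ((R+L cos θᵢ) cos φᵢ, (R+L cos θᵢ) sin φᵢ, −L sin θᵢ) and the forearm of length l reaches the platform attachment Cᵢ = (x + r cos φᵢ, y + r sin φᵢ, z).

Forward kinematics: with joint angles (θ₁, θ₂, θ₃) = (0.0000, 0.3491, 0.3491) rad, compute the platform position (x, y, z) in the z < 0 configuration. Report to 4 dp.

φ1=0.0°: virtual centre (0.2500, 0.0000, 0.0000), radius l
φ2=120.0°: virtual centre (-0.1220, 0.2113, -0.0342), radius l
O3 = (0.2440·cos240.0°, 0.2440·sin240.0°, -0.0342) = (-0.1220, -0.2113, -0.0342)
subtract pairs → two planes through P
plane₁₂: -0.7440x+0.4226y+-0.0684z = -0.0018
det = 0.6287;  x = 0.0024+-0.0920z,  y = 0.0000+0.0000z
quadratic in z: (1.0085)z²+(0.0455)z+(-0.0411)=0, √Δ=0.4098 → z ∈ {-0.2257, 0.1806}; z = -0.2257 (taking z<0)
x = 0.0232, y = 0.0000

(0.0232, 0.0000, -0.2257)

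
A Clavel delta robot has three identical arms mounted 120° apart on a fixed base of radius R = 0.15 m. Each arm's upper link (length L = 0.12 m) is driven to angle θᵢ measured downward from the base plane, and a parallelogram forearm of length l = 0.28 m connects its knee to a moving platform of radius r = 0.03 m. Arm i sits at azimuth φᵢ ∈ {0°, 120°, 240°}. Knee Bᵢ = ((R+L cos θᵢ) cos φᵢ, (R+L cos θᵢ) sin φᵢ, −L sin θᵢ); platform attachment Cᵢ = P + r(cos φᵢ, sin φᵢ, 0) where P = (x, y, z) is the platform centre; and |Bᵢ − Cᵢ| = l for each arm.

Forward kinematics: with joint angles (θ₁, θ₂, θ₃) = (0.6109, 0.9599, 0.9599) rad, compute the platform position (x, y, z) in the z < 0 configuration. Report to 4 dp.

arm 1 at φ=0.0°: e+L cos θ1 = 0.2183;  O1 = (0.2183, 0.0000, -0.0688)
O2 = (0.1888·cos120.0°, 0.1888·sin120.0°, -0.0983) = (-0.0944, 0.1635, -0.0983)
O3 = (0.1888·cos240.0°, 0.1888·sin240.0°, -0.0983) = (-0.0944, -0.1635, -0.0983)
eliminate P² terms by subtracting sphere 1 from 2 and 3
linear system: -0.6254x+0.3271y = -0.0071−-0.0589z; -0.6254x+-0.3271y = -0.0071−-0.0589z
Cramer: x(z) = 0.0113-0.0942z;  y(z) = 0.0000+0.0000z
into |P−O₁|² = l²: 1.0089z² + 0.1767z + -0.0308 = 0;  Δ = 0.1556;  z = -0.2830 or 0.1079 → z<0 root = -0.2830
x = 0.0380, y = 0.0000

(0.0380, 0.0000, -0.2830)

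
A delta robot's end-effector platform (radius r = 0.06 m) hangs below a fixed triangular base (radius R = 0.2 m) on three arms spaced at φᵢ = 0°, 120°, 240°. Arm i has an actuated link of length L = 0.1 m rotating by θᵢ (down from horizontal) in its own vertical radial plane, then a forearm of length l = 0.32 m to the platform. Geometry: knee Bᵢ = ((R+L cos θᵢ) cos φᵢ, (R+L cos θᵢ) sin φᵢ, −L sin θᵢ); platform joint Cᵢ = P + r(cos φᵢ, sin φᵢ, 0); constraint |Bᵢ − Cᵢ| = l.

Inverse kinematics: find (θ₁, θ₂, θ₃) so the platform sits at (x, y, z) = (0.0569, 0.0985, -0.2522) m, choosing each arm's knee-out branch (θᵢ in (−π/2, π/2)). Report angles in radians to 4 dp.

φ1=0.0° → target in arm frame (0.0569, 0.0985)
  A=0.0831, B=-0.2522, C=(l²−L²−A²−y'²−z²)/(2L)=0.0609
  θ1 = atan2(B,A) + arccos(C/0.2655) = 0.0868
φ2=120.0° → target in arm frame (0.0569, -0.0985)
  e−x'=0.0831;  (l²−L²−(e−x')²−y'²−z²)/2L = 0.0609
  γ=atan2(-0.2522,0.0831)=-1.2523;  ψ=arccos(0.2292)=1.3395;  θ2=γ+ψ≈0.0872
φ3=240.0° → target in arm frame (-0.1138, 0.0000)
  e−x'=0.2538;  (l²−L²−(e−x')²−y'²−z²)/2L = -0.1780
  √(A²+B²)=0.3578;  θ3 = -0.7823+2.0915 ≈ 1.3092

θ₁ = 0.0868, θ₂ = 0.0872, θ₃ = 1.3092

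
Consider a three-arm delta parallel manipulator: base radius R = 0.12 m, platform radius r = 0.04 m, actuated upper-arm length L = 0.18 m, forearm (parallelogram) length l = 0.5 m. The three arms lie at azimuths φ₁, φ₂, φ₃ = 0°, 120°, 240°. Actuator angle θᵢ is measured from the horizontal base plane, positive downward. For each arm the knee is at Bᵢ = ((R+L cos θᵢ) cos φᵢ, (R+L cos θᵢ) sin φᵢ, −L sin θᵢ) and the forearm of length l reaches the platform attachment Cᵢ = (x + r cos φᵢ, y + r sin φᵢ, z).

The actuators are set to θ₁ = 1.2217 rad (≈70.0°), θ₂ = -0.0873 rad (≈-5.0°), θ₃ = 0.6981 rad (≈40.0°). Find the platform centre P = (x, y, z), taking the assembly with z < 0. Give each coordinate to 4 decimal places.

arm 1 at φ=0.0°: ρ1 = 0.1416;  S1 = (0.1416, 0.0000, -0.1691)
S2 = (0.2593·cos120.0°, 0.2593·sin120.0°, 0.0157) = (-0.1297, 0.2246, 0.0157)
φ3=240.0°: virtual centre (-0.1089, -0.1887, -0.1157), radius l
subtract pairs → two planes through P
plane₁₂: -0.5425x+0.4491y+0.3697z = 0.0188
Cramer: x(z) = -0.0293+0.4364z;  y(z) = 0.0065-0.2961z
quadratic in z: (1.2781)z²+(0.1853)z+(-0.1921)=0, √Δ=1.0083 → z ∈ {-0.4669, 0.3220}; z = -0.4669 (taking z<0)
x = -0.2331, y = 0.1448

(-0.2331, 0.1448, -0.4669)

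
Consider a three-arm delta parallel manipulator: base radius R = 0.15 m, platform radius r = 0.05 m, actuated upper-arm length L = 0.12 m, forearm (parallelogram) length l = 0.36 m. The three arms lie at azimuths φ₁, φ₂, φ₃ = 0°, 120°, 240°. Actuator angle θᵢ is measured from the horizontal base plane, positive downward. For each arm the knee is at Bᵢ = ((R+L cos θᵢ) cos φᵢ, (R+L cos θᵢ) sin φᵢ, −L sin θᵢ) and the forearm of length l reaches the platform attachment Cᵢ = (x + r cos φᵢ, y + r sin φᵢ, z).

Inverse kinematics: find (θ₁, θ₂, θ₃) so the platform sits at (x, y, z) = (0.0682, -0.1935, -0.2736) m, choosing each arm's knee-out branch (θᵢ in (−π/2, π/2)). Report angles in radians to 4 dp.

θ₁ = 0.0871, θ₂ = 1.3962, θ₃ = -0.3496

rotate P by −φ1: (0.0682, -0.1935, -0.2736)
  A cos θ + B sin θ = C:  0.0318·cos θ + -0.2736·sin θ = 0.0079
  √(A²+B²)=0.2754;  θ1 = -1.4551+1.5422 ≈ 0.0871
rotate P by −φ2: (-0.2017, 0.0377, -0.2736)
  e−x'=0.3017;  (l²−L²−(e−x')²−y'²−z²)/2L = -0.2170
  γ=atan2(-0.2736,0.3017)=-0.7366;  ψ=arccos(-0.5329)=2.1328;  θ2=γ+ψ≈1.3962
φ3=240.0° → target in arm frame (0.1335, 0.1558)
  A=-0.0335, B=-0.2736, C=(l²−L²−A²−y'²−z²)/(2L)=0.0623
  √(A²+B²)=0.2756;  θ3 = -1.6925+1.3429 ≈ -0.3496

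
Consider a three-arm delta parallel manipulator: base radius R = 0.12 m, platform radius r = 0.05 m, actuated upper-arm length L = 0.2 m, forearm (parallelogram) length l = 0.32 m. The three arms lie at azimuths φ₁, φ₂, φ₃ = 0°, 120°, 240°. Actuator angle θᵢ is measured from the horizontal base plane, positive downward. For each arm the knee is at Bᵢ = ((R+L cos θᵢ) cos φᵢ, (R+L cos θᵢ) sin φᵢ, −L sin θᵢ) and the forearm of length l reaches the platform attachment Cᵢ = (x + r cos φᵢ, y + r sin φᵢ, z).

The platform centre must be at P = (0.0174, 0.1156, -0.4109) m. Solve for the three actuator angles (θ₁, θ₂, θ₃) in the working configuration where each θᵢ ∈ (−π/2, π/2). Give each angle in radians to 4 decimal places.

arm 1 (φ=0.0°): x'=0.0174, y'=0.1156
  A=0.0526, B=-0.4109, C=(l²−L²−A²−y'²−z²)/(2L)=-0.3064
  γ=atan2(-0.4109,0.0526)=-1.4435;  ψ=arccos(-0.7397)=2.4034;  θ1=γ+ψ≈0.9599
arm 2 (φ=120.0°): x'=0.0914, y'=-0.0729
  e−x'=-0.0214;  (l²−L²−(e−x')²−y'²−z²)/2L = -0.2805
  √(A²+B²)=0.4115;  θ2 = -1.6229+2.3210 ≈ 0.6981
arm 3 (φ=240.0°): x'=-0.1088, y'=-0.0427
  e−x'=0.1788;  (l²−L²−(e−x')²−y'²−z²)/2L = -0.3506
  γ=atan2(-0.4109,0.1788)=-1.1603;  ψ=arccos(-0.7824)=2.4693;  θ3=γ+ψ≈1.3089

θ₁ = 0.9599, θ₂ = 0.6981, θ₃ = 1.3089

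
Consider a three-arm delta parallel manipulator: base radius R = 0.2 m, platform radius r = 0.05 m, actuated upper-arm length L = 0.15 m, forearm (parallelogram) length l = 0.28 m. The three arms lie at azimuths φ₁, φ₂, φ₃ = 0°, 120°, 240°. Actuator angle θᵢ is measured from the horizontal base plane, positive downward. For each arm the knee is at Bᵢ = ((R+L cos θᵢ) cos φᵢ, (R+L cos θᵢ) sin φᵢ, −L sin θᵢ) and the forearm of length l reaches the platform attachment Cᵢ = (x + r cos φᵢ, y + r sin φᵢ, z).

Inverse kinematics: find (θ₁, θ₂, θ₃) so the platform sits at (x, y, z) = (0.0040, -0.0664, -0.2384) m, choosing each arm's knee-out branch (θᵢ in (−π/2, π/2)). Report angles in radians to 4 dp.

φ1=0.0° → target in arm frame (0.0040, -0.0664)
  A=0.1460, B=-0.2384, C=(l²−L²−A²−y'²−z²)/(2L)=-0.0889
  γ=atan2(-0.2384,0.1460)=-1.0213;  ψ=arccos(-0.3179)=1.8943;  θ1=γ+ψ≈0.8730
φ2=120.0° → target in arm frame (-0.0595, 0.0297)
  A cos θ + B sin θ = C:  0.2095·cos θ + -0.2384·sin θ = -0.1524
  θ2 = atan2(B,A) + arccos(C/0.3174) = 1.2217
φ3=240.0° → target in arm frame (0.0555, 0.0367)
  e−x'=0.0945;  (l²−L²−(e−x')²−y'²−z²)/2L = -0.0374
  γ=atan2(-0.2384,0.0945)=-1.1934;  ψ=arccos(-0.1457)=1.7170;  θ3=γ+ψ≈0.5236

θ₁ = 0.8730, θ₂ = 1.2217, θ₃ = 0.5236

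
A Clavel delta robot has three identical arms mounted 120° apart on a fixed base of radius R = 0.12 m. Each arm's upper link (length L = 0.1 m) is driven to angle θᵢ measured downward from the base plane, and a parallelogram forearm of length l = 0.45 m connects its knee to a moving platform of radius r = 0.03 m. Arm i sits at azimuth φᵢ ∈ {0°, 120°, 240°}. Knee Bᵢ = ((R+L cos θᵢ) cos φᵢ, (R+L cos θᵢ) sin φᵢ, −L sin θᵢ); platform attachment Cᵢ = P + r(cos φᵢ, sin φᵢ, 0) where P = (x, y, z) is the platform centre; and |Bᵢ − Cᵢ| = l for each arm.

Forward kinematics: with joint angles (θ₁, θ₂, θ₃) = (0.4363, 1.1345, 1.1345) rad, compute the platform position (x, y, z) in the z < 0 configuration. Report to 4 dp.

φ1=0.0°: virtual centre (0.1806, 0.0000, -0.0423), radius l
arm 2 at φ=120.0°: ρ2 = 0.1323;  S2 = (-0.0661, 0.1145, -0.0906)
φ3=240.0°: virtual centre (-0.0661, -0.1145, -0.0906), radius l
|S₂|²−|S₁|² = -0.0087;  |S₃|²−|S₁|² = -0.0087
[-0.4935 0.2291 -0.0967]·P = -0.0087;  [-0.4935 -0.2291 -0.0967]·P = -0.0087
Cramer: x(z) = 0.0176-0.1960z;  y(z) = 0.0000+0.0000z
quadratic in z: (1.0384)z²+(0.1484)z+(-0.1741)=0, √Δ=0.8634 → z ∈ {-0.4872, 0.3442}; z = -0.4872 (taking z<0)
x = 0.1131, y = 0.0000

(0.1131, 0.0000, -0.4872)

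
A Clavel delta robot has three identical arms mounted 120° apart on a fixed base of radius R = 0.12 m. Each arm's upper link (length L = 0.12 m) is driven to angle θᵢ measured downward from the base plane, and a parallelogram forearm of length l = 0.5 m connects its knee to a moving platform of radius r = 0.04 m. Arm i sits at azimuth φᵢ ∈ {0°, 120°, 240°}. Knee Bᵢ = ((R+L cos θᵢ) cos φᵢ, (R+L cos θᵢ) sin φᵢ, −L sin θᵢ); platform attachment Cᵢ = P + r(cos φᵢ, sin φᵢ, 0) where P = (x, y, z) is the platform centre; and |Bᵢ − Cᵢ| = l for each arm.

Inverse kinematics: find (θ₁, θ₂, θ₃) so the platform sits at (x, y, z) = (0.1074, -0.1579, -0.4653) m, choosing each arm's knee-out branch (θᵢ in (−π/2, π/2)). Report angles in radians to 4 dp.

rotate P by −φ1: (0.1074, -0.1579, -0.4653)
  e−x'=-0.0274;  (l²−L²−(e−x')²−y'²−z²)/2L = -0.0274
  √(A²+B²)=0.4661;  θ1 = -1.6296+1.6297 ≈ 0.0001
arm 2 (φ=120.0°): x'=-0.1904, y'=-0.0141
  A cos θ + B sin θ = C:  0.2704·cos θ + -0.4653·sin θ = -0.2260
  √(A²+B²)=0.5382;  θ2 = -1.0443+2.0042 ≈ 0.9599
rotate P by −φ3: (0.0830, 0.1720, -0.4653)
  A=-0.0030, B=-0.4653, C=(l²−L²−A²−y'²−z²)/(2L)=-0.0437
  √(A²+B²)=0.4653;  θ3 = -1.5773+1.6648 ≈ 0.0875

θ₁ = 0.0001, θ₂ = 0.9599, θ₃ = 0.0875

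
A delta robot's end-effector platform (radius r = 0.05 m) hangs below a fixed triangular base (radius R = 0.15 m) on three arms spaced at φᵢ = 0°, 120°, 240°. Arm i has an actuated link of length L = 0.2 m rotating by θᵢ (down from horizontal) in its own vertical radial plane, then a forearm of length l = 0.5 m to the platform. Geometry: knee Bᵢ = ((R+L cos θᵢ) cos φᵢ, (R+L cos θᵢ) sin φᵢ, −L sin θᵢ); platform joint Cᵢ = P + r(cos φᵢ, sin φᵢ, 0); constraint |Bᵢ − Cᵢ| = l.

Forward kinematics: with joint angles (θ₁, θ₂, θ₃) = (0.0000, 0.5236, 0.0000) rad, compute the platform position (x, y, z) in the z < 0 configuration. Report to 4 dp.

(0.0534, -0.0925, -0.4250)

O1 = (0.3000·cos0.0°, 0.3000·sin0.0°, 0.0000) = (0.3000, 0.0000, 0.0000)
arm 2 at φ=120.0°: ρ2 = 0.2732;  O2 = (-0.1366, 0.2366, -0.1000)
arm 3 at φ=240.0°: ρ3 = 0.3000;  O3 = (-0.1500, -0.2598, 0.0000)
eliminate P² terms by subtracting sphere 1 from 2 and 3
plane₁₂: -0.8732x+0.4732y+-0.2000z = -0.0054
Cramer: x(z) = 0.0032-0.1181z;  y(z) = -0.0055+0.2046z
sphere 1 gives Az²+Bz+C=0 with A=1.0558, B=0.0679, C=-0.1619;  B²−4AC=0.6882;  roots -0.4250, 0.3607;  negative root z = -0.4250
x = 0.0534, y = -0.0925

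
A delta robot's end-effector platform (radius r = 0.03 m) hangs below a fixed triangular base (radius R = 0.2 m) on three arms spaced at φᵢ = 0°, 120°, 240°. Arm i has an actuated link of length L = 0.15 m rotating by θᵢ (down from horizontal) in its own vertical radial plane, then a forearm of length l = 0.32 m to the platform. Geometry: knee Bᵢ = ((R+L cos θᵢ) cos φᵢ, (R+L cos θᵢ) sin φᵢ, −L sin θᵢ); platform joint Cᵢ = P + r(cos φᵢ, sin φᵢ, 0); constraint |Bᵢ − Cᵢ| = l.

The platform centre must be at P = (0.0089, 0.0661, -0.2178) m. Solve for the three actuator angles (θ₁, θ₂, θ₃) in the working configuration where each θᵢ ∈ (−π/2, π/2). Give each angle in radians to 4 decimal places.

φ1=0.0° → target in arm frame (0.0089, 0.0661)
  A=0.1611, B=-0.2178, C=(l²−L²−A²−y'²−z²)/(2L)=0.0071
  √(A²+B²)=0.2709;  θ1 = -0.9339+1.5445 ≈ 0.6105
rotate P by −φ2: (0.0528, -0.0408, -0.2178)
  e−x'=0.1172;  (l²−L²−(e−x')²−y'²−z²)/2L = 0.0569
  θ2 = atan2(B,A) + arccos(C/0.2473) = 0.2616
φ3=240.0° → target in arm frame (-0.0617, -0.0253)
  A cos θ + B sin θ = C:  0.2317·cos θ + -0.2178·sin θ = -0.0729
  √(A²+B²)=0.3180;  θ3 = -0.7545+1.8020 ≈ 1.0475

θ₁ = 0.6105, θ₂ = 0.2616, θ₃ = 1.0475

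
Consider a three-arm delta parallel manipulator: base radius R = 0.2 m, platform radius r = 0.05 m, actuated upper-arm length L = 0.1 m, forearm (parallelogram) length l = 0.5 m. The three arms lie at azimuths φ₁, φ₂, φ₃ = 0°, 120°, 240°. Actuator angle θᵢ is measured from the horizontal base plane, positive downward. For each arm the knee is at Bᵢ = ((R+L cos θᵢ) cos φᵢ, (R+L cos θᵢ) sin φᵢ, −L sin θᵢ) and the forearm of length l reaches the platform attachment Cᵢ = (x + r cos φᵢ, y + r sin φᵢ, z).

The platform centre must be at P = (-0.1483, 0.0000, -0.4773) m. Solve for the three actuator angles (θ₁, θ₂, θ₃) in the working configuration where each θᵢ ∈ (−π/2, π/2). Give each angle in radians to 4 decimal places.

θ₁ = 1.3094, θ₂ = 0.2619, θ₃ = 0.2619

rotate P by −φ1: (-0.1483, 0.0000, -0.4773)
  e−x'=0.2983;  (l²−L²−(e−x')²−y'²−z²)/2L = -0.3840
  √(A²+B²)=0.5628;  θ1 = -1.0122+2.3216 ≈ 1.3094
rotate P by −φ2: (0.0741, 0.1284, -0.4773)
  A=0.0759, B=-0.4773, C=(l²−L²−A²−y'²−z²)/(2L)=-0.0503
  √(A²+B²)=0.4833;  θ2 = -1.4132+1.6751 ≈ 0.2619
φ3=240.0° → target in arm frame (0.0742, -0.1284)
  e−x'=0.0758;  (l²−L²−(e−x')²−y'²−z²)/2L = -0.0503
  θ3 = atan2(B,A) + arccos(C/0.4833) = 0.2619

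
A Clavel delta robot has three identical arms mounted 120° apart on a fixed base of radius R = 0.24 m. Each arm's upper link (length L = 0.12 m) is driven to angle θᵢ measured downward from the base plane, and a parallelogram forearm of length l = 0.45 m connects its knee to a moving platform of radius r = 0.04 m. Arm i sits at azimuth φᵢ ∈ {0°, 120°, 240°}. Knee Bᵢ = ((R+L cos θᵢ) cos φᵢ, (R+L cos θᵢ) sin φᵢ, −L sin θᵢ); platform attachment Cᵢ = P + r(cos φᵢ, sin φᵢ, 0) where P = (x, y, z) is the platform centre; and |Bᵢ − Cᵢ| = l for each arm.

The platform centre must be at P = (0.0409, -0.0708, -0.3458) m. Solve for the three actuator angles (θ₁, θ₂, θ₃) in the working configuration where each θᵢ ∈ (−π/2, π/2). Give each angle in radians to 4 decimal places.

θ₁ = -0.0002, θ₂ = 0.7854, θ₃ = 0.0001

φ1=0.0° → target in arm frame (0.0409, -0.0708)
  A cos θ + B sin θ = C:  0.1591·cos θ + -0.3458·sin θ = 0.1592
  θ1 = atan2(B,A) + arccos(C/0.3806) = -0.0002
φ2=120.0° → target in arm frame (-0.0818, 0.0000)
  e−x'=0.2818;  (l²−L²−(e−x')²−y'²−z²)/2L = -0.0453
  θ2 = atan2(B,A) + arccos(C/0.4461) = 0.7854
φ3=240.0° → target in arm frame (0.0409, 0.0708)
  A cos θ + B sin θ = C:  0.1591·cos θ + -0.3458·sin θ = 0.1591
  √(A²+B²)=0.3807;  θ3 = -1.1395+1.1396 ≈ 0.0001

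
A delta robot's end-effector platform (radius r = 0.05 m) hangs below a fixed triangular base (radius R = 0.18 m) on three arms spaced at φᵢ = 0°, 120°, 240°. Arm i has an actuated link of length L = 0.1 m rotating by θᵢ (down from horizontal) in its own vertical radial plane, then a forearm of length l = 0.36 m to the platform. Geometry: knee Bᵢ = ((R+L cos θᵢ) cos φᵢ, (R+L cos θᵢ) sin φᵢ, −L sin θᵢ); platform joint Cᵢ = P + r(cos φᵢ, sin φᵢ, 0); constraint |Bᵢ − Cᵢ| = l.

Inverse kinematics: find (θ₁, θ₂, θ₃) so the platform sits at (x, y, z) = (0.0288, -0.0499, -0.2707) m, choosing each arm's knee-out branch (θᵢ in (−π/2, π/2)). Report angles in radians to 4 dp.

θ₁ = -0.2624, θ₂ = 0.4364, θ₃ = -0.2625

arm 1 (φ=0.0°): x'=0.0288, y'=-0.0499
  A=0.1012, B=-0.2707, C=(l²−L²−A²−y'²−z²)/(2L)=0.1680
  √(A²+B²)=0.2890;  θ1 = -1.2130+0.9507 ≈ -0.2624
arm 2 (φ=120.0°): x'=-0.0576, y'=0.0000
  A cos θ + B sin θ = C:  0.1876·cos θ + -0.2707·sin θ = 0.0556
  θ2 = atan2(B,A) + arccos(C/0.3294) = 0.4364
rotate P by −φ3: (0.0288, 0.0499, -0.2707)
  A cos θ + B sin θ = C:  0.1012·cos θ + -0.2707·sin θ = 0.1680
  θ3 = atan2(B,A) + arccos(C/0.2890) = -0.2625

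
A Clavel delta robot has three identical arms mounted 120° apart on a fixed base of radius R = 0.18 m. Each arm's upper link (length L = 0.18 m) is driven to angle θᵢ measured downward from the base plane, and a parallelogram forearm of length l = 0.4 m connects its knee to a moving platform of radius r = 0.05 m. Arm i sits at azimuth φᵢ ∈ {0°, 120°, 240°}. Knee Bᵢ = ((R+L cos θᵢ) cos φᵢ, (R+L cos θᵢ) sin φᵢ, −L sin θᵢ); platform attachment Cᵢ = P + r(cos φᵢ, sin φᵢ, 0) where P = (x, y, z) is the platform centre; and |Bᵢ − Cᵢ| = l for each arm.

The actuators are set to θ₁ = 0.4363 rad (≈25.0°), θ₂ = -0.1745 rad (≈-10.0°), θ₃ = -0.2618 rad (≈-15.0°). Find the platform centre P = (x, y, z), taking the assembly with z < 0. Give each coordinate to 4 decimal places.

S1 = (0.2931·cos0.0°, 0.2931·sin0.0°, -0.0761) = (0.2931, 0.0000, -0.0761)
φ2=120.0°: virtual centre (-0.1536, 0.2661, 0.0313), radius l
S3 = (0.3039·cos240.0°, 0.3039·sin240.0°, 0.0466) = (-0.1519, -0.2632, 0.0466)
subtract pairs → two planes through P
[-0.8935 0.5322 0.2146]·P = 0.0037;  [-0.8901 -0.5263 0.2453]·P = 0.0028
Cramer: x(z) = -0.0036+0.2580z;  y(z) = 0.0008+0.0298z
into |P−S₁|² = l²: 1.0674z² + -0.0009z + -0.0661 = 0;  Δ = 0.2824;  z = -0.2485 or 0.2494 → z<0 root = -0.2485
x = -0.0677, y = -0.0066

(-0.0677, -0.0066, -0.2485)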